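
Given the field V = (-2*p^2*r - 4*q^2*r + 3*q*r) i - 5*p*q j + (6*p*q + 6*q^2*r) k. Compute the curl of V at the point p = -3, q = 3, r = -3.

(-126, -63, -78)

(∇×V)₁ = ∂V₃/∂q − ∂V₂/∂r = 6*p + 12*q*r
(∇×V)₂ = ∂V₁/∂r − ∂V₃/∂p = -2*p^2 - 4*q^2 - 3*q
(∇×V)₃ = ∂V₂/∂p − ∂V₁/∂q = 8*q*r - 5*q - 3*r
∇×V = (6*p + 12*q*r, -2*p^2 - 4*q^2 - 3*q, 8*q*r - 5*q - 3*r)
At (-3, 3, -3): (-126, -63, -78).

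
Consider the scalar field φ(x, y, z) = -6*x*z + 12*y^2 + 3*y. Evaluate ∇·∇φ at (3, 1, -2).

24

∂²φ/∂x² = 0
∂²φ/∂y² = 24
∂²φ/∂z² = 0
∇²φ = 24
At (3, 1, -2): 24.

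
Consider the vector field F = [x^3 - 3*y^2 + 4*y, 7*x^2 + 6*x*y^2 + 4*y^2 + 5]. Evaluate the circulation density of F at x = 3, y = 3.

∂F₂/∂x = 14*x + 6*y^2
∂F₁/∂y = -6*y + 4
Scalar curl = 14*x + 6*y^2 + 6*y - 4
At (3, 3): 110.

110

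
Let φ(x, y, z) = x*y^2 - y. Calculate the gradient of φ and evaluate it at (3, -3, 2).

∂φ/∂x = y^2
∂φ/∂y = 2*x*y - 1
∂φ/∂z = 0
∇φ = (y^2, 2*x*y - 1, 0)
At (3, -3, 2): (9, -19, 0).

(9, -19, 0)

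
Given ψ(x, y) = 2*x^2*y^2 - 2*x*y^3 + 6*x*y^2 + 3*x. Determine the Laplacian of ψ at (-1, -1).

∂²ψ/∂x² = 4*y^2
∂²ψ/∂y² = 4*x*(x - 3*y + 3)
∇²ψ = 4*x^2 - 12*x*y + 12*x + 4*y^2
At (-1, -1): -16.

-16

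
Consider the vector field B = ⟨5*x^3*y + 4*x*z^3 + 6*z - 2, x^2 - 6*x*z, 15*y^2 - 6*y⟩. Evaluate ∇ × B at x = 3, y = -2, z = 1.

(-48, 42, -135)

(∇×B)₁ = ∂B₃/∂y − ∂B₂/∂z = 6*x + 30*y - 6
(∇×B)₂ = ∂B₁/∂z − ∂B₃/∂x = 12*x*z^2 + 6
(∇×B)₃ = ∂B₂/∂x − ∂B₁/∂y = -5*x^3 + 2*x - 6*z
∇×B = (6*x + 30*y - 6, 12*x*z^2 + 6, -5*x^3 + 2*x - 6*z)
At (3, -2, 1): (-48, 42, -135).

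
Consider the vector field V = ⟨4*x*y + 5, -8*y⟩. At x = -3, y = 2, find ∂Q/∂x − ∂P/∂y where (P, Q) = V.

12

∂V₂/∂x = 0
∂V₁/∂y = 4*x
Scalar curl = -4*x
At (-3, 2): 12.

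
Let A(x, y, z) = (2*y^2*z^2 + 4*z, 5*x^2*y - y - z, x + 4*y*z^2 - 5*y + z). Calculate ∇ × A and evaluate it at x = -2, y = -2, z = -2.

(12, -29, 72)

(∇×A)₁ = ∂A₃/∂y − ∂A₂/∂z = 4*z^2 - 4
(∇×A)₂ = ∂A₁/∂z − ∂A₃/∂x = 4*y^2*z + 3
(∇×A)₃ = ∂A₂/∂x − ∂A₁/∂y = 10*x*y - 4*y*z^2
∇×A = (4*z^2 - 4, 4*y^2*z + 3, 10*x*y - 4*y*z^2)
At (-2, -2, -2): (12, -29, 72).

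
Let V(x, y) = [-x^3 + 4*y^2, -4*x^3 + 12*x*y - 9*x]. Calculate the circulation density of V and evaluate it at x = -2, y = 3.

-45

∂V₂/∂x = -12*x^2 + 12*y - 9
∂V₁/∂y = 8*y
Scalar curl = -12*x^2 + 4*y - 9
At (-2, 3): -45.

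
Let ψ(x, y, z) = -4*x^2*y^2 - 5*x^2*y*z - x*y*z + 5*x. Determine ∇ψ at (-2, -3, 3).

(-22, 42, 54)

∂ψ/∂x = -8*x*y^2 - 10*x*y*z - y*z + 5
∂ψ/∂y = -8*x^2*y - 5*x^2*z - x*z
∂ψ/∂z = -5*x^2*y - x*y
∇ψ = (-8*x*y^2 - 10*x*y*z - y*z + 5, -8*x^2*y - 5*x^2*z - x*z, -5*x^2*y - x*y)
At (-2, -3, 3): (-22, 42, 54).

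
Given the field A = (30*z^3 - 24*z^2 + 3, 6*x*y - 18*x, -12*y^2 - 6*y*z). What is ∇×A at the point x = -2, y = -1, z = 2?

(∇×A)₁ = ∂A₃/∂y − ∂A₂/∂z = -24*y - 6*z
(∇×A)₂ = ∂A₁/∂z − ∂A₃/∂x = 90*z^2 - 48*z
(∇×A)₃ = ∂A₂/∂x − ∂A₁/∂y = 6*y - 18
∇×A = (-24*y - 6*z, 90*z^2 - 48*z, 6*y - 18)
At (-2, -1, 2): (12, 264, -24).

(12, 264, -24)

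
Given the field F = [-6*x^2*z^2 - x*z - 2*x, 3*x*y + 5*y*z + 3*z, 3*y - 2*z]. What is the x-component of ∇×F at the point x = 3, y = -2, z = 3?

(∇×F)_1 = ∂F₃/∂y − ∂F₂/∂z
= 3 − (5*y + 3)
= -5*y
At (3, -2, 3): 10.

10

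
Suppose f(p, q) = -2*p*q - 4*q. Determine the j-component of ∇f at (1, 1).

(∇f)_2 = ∂f/∂q = -2*p - 4
At (1, 1): -6.

-6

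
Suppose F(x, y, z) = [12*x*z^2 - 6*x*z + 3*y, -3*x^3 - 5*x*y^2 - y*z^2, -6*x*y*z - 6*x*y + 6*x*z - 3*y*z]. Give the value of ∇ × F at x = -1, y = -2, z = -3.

(∇×F)₁ = ∂F₃/∂y − ∂F₂/∂z = -6*x*z - 6*x + 2*y*z - 3*z
(∇×F)₂ = ∂F₁/∂z − ∂F₃/∂x = 24*x*z - 6*x + 6*y*z + 6*y - 6*z
(∇×F)₃ = ∂F₂/∂x − ∂F₁/∂y = -9*x^2 - 5*y^2 - 3
∇×F = (-6*x*z - 6*x + 2*y*z - 3*z, 24*x*z - 6*x + 6*y*z + 6*y - 6*z, -9*x^2 - 5*y^2 - 3)
At (-1, -2, -3): (9, 120, -32).

(9, 120, -32)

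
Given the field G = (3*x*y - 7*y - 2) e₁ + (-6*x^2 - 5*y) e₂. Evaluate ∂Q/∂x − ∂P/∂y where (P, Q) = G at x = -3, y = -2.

52

∂G₂/∂x = -12*x
∂G₁/∂y = 3*x - 7
Scalar curl = -15*x + 7
At (-3, -2): 52.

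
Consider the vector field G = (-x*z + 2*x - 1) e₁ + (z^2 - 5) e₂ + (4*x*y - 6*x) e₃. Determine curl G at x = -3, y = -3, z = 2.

(∇×G)₁ = ∂G₃/∂y − ∂G₂/∂z = 4*x - 2*z
(∇×G)₂ = ∂G₁/∂z − ∂G₃/∂x = -x - 4*y + 6
(∇×G)₃ = ∂G₂/∂x − ∂G₁/∂y = 0
∇×G = (4*x - 2*z, -x - 4*y + 6, 0)
At (-3, -3, 2): (-16, 21, 0).

(-16, 21, 0)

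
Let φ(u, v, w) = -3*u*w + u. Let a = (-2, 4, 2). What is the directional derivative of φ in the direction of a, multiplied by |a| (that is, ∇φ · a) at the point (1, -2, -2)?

∂φ/∂u = -3*w + 1
∂φ/∂v = 0
∂φ/∂w = -3*u
∇φ at (1, -2, -2) = (7, 0, -3)
∇φ · a = (7)(-2) + (0)(4) + (-3)(2) = -20

-20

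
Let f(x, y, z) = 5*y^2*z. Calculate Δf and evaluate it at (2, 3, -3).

-30

∂²f/∂x² = 0
∂²f/∂y² = 10*z
∂²f/∂z² = 0
∇²f = 10*z
At (2, 3, -3): -30.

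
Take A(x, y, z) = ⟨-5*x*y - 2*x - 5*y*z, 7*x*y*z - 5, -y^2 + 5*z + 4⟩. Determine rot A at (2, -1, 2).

(∇×A)₁ = ∂A₃/∂y − ∂A₂/∂z = -7*x*y - 2*y
(∇×A)₂ = ∂A₁/∂z − ∂A₃/∂x = -5*y
(∇×A)₃ = ∂A₂/∂x − ∂A₁/∂y = 5*x + 7*y*z + 5*z
∇×A = (-7*x*y - 2*y, -5*y, 5*x + 7*y*z + 5*z)
At (2, -1, 2): (16, 5, 6).

(16, 5, 6)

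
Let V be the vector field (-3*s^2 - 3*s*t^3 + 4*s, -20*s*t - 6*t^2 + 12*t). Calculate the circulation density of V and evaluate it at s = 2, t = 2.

∂V₂/∂s = -20*t
∂V₁/∂t = -9*s*t^2
Scalar curl = 9*s*t^2 - 20*t
At (2, 2): 32.

32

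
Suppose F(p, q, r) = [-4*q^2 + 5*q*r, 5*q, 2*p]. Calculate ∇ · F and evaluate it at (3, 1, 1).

5

∂F₁/∂p = 0
∂F₂/∂q = 5
∂F₃/∂r = 0
∇·F = 5
At (3, 1, 1): 5.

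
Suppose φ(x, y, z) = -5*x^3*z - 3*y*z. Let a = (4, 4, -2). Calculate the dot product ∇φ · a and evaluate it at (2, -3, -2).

∂φ/∂x = -15*x^2*z
∂φ/∂y = -3*z
∂φ/∂z = -5*x^3 - 3*y
∇φ at (2, -3, -2) = (120, 6, -31)
∇φ · a = (120)(4) + (6)(4) + (-31)(-2) = 566

566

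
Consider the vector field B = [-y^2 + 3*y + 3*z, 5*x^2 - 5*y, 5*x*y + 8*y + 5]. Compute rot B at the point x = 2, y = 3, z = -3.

(∇×B)₁ = ∂B₃/∂y − ∂B₂/∂z = 5*x + 8
(∇×B)₂ = ∂B₁/∂z − ∂B₃/∂x = -5*y + 3
(∇×B)₃ = ∂B₂/∂x − ∂B₁/∂y = 10*x + 2*y - 3
∇×B = (5*x + 8, -5*y + 3, 10*x + 2*y - 3)
At (2, 3, -3): (18, -12, 23).

(18, -12, 23)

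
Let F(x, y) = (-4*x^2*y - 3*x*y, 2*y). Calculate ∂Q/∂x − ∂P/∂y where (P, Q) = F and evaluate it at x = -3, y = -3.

∂F₂/∂x = 0
∂F₁/∂y = -4*x^2 - 3*x
Scalar curl = 4*x^2 + 3*x
At (-3, -3): 27.

27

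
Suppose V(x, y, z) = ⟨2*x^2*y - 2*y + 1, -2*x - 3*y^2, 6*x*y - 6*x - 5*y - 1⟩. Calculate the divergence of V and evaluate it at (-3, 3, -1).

∂V₁/∂x = 4*x*y
∂V₂/∂y = -6*y
∂V₃/∂z = 0
∇·V = 4*x*y - 6*y
At (-3, 3, -1): -54.

-54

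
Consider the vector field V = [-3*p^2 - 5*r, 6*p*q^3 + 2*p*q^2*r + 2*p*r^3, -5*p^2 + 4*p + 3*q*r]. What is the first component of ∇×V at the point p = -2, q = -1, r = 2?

(∇×V)_1 = ∂V₃/∂q − ∂V₂/∂r
= 3*r − (2*p*q^2 + 6*p*r^2)
= -2*p*q^2 - 6*p*r^2 + 3*r
At (-2, -1, 2): 58.

58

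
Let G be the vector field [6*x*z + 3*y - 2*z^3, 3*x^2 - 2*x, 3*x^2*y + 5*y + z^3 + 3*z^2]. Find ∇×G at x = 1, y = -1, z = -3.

(8, -42, 1)

(∇×G)₁ = ∂G₃/∂y − ∂G₂/∂z = 3*x^2 + 5
(∇×G)₂ = ∂G₁/∂z − ∂G₃/∂x = -6*x*y + 6*x - 6*z^2
(∇×G)₃ = ∂G₂/∂x − ∂G₁/∂y = 6*x - 5
∇×G = (3*x^2 + 5, -6*x*y + 6*x - 6*z^2, 6*x - 5)
At (1, -1, -3): (8, -42, 1).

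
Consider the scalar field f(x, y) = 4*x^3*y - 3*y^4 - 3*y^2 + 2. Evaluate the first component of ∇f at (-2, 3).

144

(∇f)_1 = ∂f/∂x = 12*x^2*y
At (-2, 3): 144.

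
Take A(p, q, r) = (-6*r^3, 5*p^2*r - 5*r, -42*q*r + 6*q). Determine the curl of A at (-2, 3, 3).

(-135, -162, -60)

(∇×A)₁ = ∂A₃/∂q − ∂A₂/∂r = -5*p^2 - 42*r + 11
(∇×A)₂ = ∂A₁/∂r − ∂A₃/∂p = -18*r^2
(∇×A)₃ = ∂A₂/∂p − ∂A₁/∂q = 10*p*r
∇×A = (-5*p^2 - 42*r + 11, -18*r^2, 10*p*r)
At (-2, 3, 3): (-135, -162, -60).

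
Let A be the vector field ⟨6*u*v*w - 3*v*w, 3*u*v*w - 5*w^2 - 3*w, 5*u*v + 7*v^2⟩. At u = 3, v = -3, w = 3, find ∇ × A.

(33, -30, -72)

(∇×A)₁ = ∂A₃/∂v − ∂A₂/∂w = -3*u*v + 5*u + 14*v + 10*w + 3
(∇×A)₂ = ∂A₁/∂w − ∂A₃/∂u = 6*u*v - 8*v
(∇×A)₃ = ∂A₂/∂u − ∂A₁/∂v = -6*u*w + 3*v*w + 3*w
∇×A = (-3*u*v + 5*u + 14*v + 10*w + 3, 6*u*v - 8*v, -6*u*w + 3*v*w + 3*w)
At (3, -3, 3): (33, -30, -72).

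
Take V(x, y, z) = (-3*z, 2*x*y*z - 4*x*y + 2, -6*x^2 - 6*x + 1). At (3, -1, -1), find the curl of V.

(∇×V)₁ = ∂V₃/∂y − ∂V₂/∂z = -2*x*y
(∇×V)₂ = ∂V₁/∂z − ∂V₃/∂x = 12*x + 3
(∇×V)₃ = ∂V₂/∂x − ∂V₁/∂y = 2*y*z - 4*y
∇×V = (-2*x*y, 12*x + 3, 2*y*z - 4*y)
At (3, -1, -1): (6, 39, 6).

(6, 39, 6)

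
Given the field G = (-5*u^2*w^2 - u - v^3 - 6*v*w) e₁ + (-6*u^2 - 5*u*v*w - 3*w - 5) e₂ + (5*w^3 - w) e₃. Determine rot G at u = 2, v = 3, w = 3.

(33, -138, -24)

(∇×G)₁ = ∂G₃/∂v − ∂G₂/∂w = 5*u*v + 3
(∇×G)₂ = ∂G₁/∂w − ∂G₃/∂u = -10*u^2*w - 6*v
(∇×G)₃ = ∂G₂/∂u − ∂G₁/∂v = -12*u + 3*v^2 - 5*v*w + 6*w
∇×G = (5*u*v + 3, -10*u^2*w - 6*v, -12*u + 3*v^2 - 5*v*w + 6*w)
At (2, 3, 3): (33, -138, -24).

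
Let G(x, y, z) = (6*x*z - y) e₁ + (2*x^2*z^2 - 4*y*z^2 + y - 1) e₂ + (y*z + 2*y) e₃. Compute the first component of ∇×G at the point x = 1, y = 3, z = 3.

(∇×G)_1 = ∂G₃/∂y − ∂G₂/∂z
= z + 2 − (4*x^2*z - 8*y*z)
= -4*x^2*z + 8*y*z + z + 2
At (1, 3, 3): 65.

65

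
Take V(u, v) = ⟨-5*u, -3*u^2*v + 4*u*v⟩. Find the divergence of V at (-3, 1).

∂V₁/∂u = -5
∂V₂/∂v = -3*u^2 + 4*u
∇·V = -3*u^2 + 4*u - 5
At (-3, 1): -44.

-44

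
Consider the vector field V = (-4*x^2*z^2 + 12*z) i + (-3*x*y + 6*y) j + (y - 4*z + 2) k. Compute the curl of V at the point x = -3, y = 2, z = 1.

(∇×V)₁ = ∂V₃/∂y − ∂V₂/∂z = 1
(∇×V)₂ = ∂V₁/∂z − ∂V₃/∂x = -8*x^2*z + 12
(∇×V)₃ = ∂V₂/∂x − ∂V₁/∂y = -3*y
∇×V = (1, -8*x^2*z + 12, -3*y)
At (-3, 2, 1): (1, -60, -6).

(1, -60, -6)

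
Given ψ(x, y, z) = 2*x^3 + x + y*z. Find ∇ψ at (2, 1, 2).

∂ψ/∂x = 6*x^2 + 1
∂ψ/∂y = z
∂ψ/∂z = y
∇ψ = (6*x^2 + 1, z, y)
At (2, 1, 2): (25, 2, 1).

(25, 2, 1)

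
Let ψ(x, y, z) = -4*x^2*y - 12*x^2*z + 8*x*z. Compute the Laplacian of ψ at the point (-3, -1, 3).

-64

∂²ψ/∂x² = -8*(y + 3*z)
∂²ψ/∂y² = 0
∂²ψ/∂z² = 0
∇²ψ = -8*y - 24*z
At (-3, -1, 3): -64.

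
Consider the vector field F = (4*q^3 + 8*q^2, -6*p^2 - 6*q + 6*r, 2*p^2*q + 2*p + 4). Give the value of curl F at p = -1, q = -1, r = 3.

(-4, -6, 16)

(∇×F)₁ = ∂F₃/∂q − ∂F₂/∂r = 2*p^2 - 6
(∇×F)₂ = ∂F₁/∂r − ∂F₃/∂p = -4*p*q - 2
(∇×F)₃ = ∂F₂/∂p − ∂F₁/∂q = -12*p - 12*q^2 - 16*q
∇×F = (2*p^2 - 6, -4*p*q - 2, -12*p - 12*q^2 - 16*q)
At (-1, -1, 3): (-4, -6, 16).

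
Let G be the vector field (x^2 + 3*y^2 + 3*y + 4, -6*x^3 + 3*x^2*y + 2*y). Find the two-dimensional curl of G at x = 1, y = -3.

-21

∂G₂/∂x = -18*x^2 + 6*x*y
∂G₁/∂y = 6*y + 3
Scalar curl = -18*x^2 + 6*x*y - 6*y - 3
At (1, -3): -21.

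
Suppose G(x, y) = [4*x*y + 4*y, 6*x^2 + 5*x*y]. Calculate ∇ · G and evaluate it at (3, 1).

∂G₁/∂x = 4*y
∂G₂/∂y = 5*x
∇·G = 5*x + 4*y
At (3, 1): 19.

19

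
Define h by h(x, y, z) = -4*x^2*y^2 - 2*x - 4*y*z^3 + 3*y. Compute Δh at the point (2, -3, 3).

112

∂²h/∂x² = -8*y^2
∂²h/∂y² = -8*x^2
∂²h/∂z² = -24*y*z
∇²h = -8*x^2 - 8*y^2 - 24*y*z
At (2, -3, 3): 112.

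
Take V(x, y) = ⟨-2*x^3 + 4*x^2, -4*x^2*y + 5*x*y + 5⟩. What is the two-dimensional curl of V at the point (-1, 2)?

∂V₂/∂x = -8*x*y + 5*y
∂V₁/∂y = 0
Scalar curl = -8*x*y + 5*y
At (-1, 2): 26.

26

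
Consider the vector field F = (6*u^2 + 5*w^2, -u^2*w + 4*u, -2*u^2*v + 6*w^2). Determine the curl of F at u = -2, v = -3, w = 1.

(-4, 34, 8)

(∇×F)₁ = ∂F₃/∂v − ∂F₂/∂w = -u^2
(∇×F)₂ = ∂F₁/∂w − ∂F₃/∂u = 4*u*v + 10*w
(∇×F)₃ = ∂F₂/∂u − ∂F₁/∂v = -2*u*w + 4
∇×F = (-u^2, 4*u*v + 10*w, -2*u*w + 4)
At (-2, -3, 1): (-4, 34, 8).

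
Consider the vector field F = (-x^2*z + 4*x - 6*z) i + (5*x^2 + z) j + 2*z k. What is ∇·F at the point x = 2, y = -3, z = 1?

∂F₁/∂x = -2*x*z + 4
∂F₂/∂y = 0
∂F₃/∂z = 2
∇·F = -2*x*z + 6
At (2, -3, 1): 2.

2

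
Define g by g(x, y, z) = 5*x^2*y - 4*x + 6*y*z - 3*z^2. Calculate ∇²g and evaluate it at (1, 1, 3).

∂²g/∂x² = 10*y
∂²g/∂y² = 0
∂²g/∂z² = -6
∇²g = 10*y - 6
At (1, 1, 3): 4.

4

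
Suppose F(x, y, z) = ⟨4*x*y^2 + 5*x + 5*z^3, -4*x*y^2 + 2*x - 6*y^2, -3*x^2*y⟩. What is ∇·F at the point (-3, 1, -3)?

∂F₁/∂x = 4*y^2 + 5
∂F₂/∂y = -8*x*y - 12*y
∂F₃/∂z = 0
∇·F = -8*x*y + 4*y^2 - 12*y + 5
At (-3, 1, -3): 21.

21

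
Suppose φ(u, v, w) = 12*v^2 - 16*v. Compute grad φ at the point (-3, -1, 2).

∂φ/∂u = 0
∂φ/∂v = 24*v - 16
∂φ/∂w = 0
∇φ = (0, 24*v - 16, 0)
At (-3, -1, 2): (0, -40, 0).

(0, -40, 0)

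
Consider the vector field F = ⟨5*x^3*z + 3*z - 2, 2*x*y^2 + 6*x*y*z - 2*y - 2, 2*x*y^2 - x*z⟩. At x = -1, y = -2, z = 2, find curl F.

(∇×F)₁ = ∂F₃/∂y − ∂F₂/∂z = -2*x*y
(∇×F)₂ = ∂F₁/∂z − ∂F₃/∂x = 5*x^3 - 2*y^2 + z + 3
(∇×F)₃ = ∂F₂/∂x − ∂F₁/∂y = 2*y^2 + 6*y*z
∇×F = (-2*x*y, 5*x^3 - 2*y^2 + z + 3, 2*y^2 + 6*y*z)
At (-1, -2, 2): (-4, -8, -16).

(-4, -8, -16)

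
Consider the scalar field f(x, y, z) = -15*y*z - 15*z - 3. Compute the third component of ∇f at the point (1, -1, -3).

0

(∇f)_3 = ∂f/∂z = -15*y - 15
At (1, -1, -3): 0.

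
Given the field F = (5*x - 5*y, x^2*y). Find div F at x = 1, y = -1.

∂F₁/∂x = 5
∂F₂/∂y = x^2
∇·F = x^2 + 5
At (1, -1): 6.

6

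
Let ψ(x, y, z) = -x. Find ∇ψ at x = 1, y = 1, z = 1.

(-1, 0, 0)

∂ψ/∂x = -1
∂ψ/∂y = 0
∂ψ/∂z = 0
∇ψ = (-1, 0, 0)
At (1, 1, 1): (-1, 0, 0).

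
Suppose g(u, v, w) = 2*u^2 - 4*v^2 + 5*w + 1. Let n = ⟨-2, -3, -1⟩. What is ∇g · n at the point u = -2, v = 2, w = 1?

∂g/∂u = 4*u
∂g/∂v = -8*v
∂g/∂w = 5
∇g at (-2, 2, 1) = (-8, -16, 5)
∇g · n = (-8)(-2) + (-16)(-3) + (5)(-1) = 59

59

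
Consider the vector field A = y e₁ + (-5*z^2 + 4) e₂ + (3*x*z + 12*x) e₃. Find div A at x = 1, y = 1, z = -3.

3

∂A₁/∂x = 0
∂A₂/∂y = 0
∂A₃/∂z = 3*x
∇·A = 3*x
At (1, 1, -3): 3.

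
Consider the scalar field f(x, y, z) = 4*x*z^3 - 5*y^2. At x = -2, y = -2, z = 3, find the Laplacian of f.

∂²f/∂x² = 0
∂²f/∂y² = -10
∂²f/∂z² = 24*x*z
∇²f = 24*x*z - 10
At (-2, -2, 3): -154.

-154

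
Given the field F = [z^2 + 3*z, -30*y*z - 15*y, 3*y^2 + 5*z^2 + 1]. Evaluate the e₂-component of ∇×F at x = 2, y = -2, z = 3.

9

(∇×F)_2 = ∂F₁/∂z − ∂F₃/∂x
= 2*z + 3 − (0)
= 2*z + 3
At (2, -2, 3): 9.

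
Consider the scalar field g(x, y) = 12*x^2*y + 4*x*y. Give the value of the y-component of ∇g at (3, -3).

(∇g)_2 = ∂g/∂y = 12*x^2 + 4*x
At (3, -3): 120.

120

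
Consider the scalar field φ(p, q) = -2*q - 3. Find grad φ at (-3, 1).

∂φ/∂p = 0
∂φ/∂q = -2
∇φ = (0, -2)
At (-3, 1): (0, -2).

(0, -2)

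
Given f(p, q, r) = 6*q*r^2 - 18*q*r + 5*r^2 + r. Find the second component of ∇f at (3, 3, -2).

60

(∇f)_2 = ∂f/∂q = 6*r^2 - 18*r
At (3, 3, -2): 60.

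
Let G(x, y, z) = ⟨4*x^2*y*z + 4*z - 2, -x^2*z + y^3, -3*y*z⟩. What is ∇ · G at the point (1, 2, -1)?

∂G₁/∂x = 8*x*y*z
∂G₂/∂y = 3*y^2
∂G₃/∂z = -3*y
∇·G = 8*x*y*z + 3*y^2 - 3*y
At (1, 2, -1): -10.

-10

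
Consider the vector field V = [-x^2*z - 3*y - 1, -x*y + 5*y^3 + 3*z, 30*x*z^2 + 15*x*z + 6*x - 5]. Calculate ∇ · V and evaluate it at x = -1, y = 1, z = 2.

-115

∂V₁/∂x = -2*x*z
∂V₂/∂y = -x + 15*y^2
∂V₃/∂z = 60*x*z + 15*x
∇·V = 58*x*z + 14*x + 15*y^2
At (-1, 1, 2): -115.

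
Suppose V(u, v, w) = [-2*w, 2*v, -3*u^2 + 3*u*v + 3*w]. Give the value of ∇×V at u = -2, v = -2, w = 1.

(∇×V)₁ = ∂V₃/∂v − ∂V₂/∂w = 3*u
(∇×V)₂ = ∂V₁/∂w − ∂V₃/∂u = 6*u - 3*v - 2
(∇×V)₃ = ∂V₂/∂u − ∂V₁/∂v = 0
∇×V = (3*u, 6*u - 3*v - 2, 0)
At (-2, -2, 1): (-6, -8, 0).

(-6, -8, 0)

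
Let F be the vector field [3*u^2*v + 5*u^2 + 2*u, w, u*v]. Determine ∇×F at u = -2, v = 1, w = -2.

(∇×F)₁ = ∂F₃/∂v − ∂F₂/∂w = u - 1
(∇×F)₂ = ∂F₁/∂w − ∂F₃/∂u = -v
(∇×F)₃ = ∂F₂/∂u − ∂F₁/∂v = -3*u^2
∇×F = (u - 1, -v, -3*u^2)
At (-2, 1, -2): (-3, -1, -12).

(-3, -1, -12)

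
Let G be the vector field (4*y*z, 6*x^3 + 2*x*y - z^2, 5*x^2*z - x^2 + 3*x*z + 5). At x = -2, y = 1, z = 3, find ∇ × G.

(6, 51, 62)

(∇×G)₁ = ∂G₃/∂y − ∂G₂/∂z = 2*z
(∇×G)₂ = ∂G₁/∂z − ∂G₃/∂x = -10*x*z + 2*x + 4*y - 3*z
(∇×G)₃ = ∂G₂/∂x − ∂G₁/∂y = 18*x^2 + 2*y - 4*z
∇×G = (2*z, -10*x*z + 2*x + 4*y - 3*z, 18*x^2 + 2*y - 4*z)
At (-2, 1, 3): (6, 51, 62).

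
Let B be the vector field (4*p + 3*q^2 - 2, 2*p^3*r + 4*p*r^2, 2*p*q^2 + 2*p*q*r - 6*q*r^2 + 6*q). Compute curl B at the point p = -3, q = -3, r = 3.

(96, 0, 216)

(∇×B)₁ = ∂B₃/∂q − ∂B₂/∂r = -2*p^3 + 4*p*q - 6*p*r - 6*r^2 + 6
(∇×B)₂ = ∂B₁/∂r − ∂B₃/∂p = -2*q^2 - 2*q*r
(∇×B)₃ = ∂B₂/∂p − ∂B₁/∂q = 6*p^2*r - 6*q + 4*r^2
∇×B = (-2*p^3 + 4*p*q - 6*p*r - 6*r^2 + 6, -2*q^2 - 2*q*r, 6*p^2*r - 6*q + 4*r^2)
At (-3, -3, 3): (96, 0, 216).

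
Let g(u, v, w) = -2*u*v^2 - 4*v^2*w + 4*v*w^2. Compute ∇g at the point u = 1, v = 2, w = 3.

(-8, -20, 32)

∂g/∂u = -2*v^2
∂g/∂v = -4*u*v - 8*v*w + 4*w^2
∂g/∂w = -4*v^2 + 8*v*w
∇g = (-2*v^2, -4*u*v - 8*v*w + 4*w^2, -4*v^2 + 8*v*w)
At (1, 2, 3): (-8, -20, 32).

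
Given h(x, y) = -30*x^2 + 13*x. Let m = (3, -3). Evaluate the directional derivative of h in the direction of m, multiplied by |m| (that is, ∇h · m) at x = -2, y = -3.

∂h/∂x = -60*x + 13
∂h/∂y = 0
∇h at (-2, -3) = (133, 0)
∇h · m = (133)(3) + (0)(-3) = 399

399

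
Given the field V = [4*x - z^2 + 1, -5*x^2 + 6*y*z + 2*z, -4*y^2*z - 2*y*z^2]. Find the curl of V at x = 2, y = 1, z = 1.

(∇×V)₁ = ∂V₃/∂y − ∂V₂/∂z = -8*y*z - 6*y - 2*z^2 - 2
(∇×V)₂ = ∂V₁/∂z − ∂V₃/∂x = -2*z
(∇×V)₃ = ∂V₂/∂x − ∂V₁/∂y = -10*x
∇×V = (-8*y*z - 6*y - 2*z^2 - 2, -2*z, -10*x)
At (2, 1, 1): (-18, -2, -20).

(-18, -2, -20)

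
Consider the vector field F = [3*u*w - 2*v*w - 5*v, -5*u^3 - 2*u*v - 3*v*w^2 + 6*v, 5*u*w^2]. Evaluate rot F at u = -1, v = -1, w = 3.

(∇×F)₁ = ∂F₃/∂v − ∂F₂/∂w = 6*v*w
(∇×F)₂ = ∂F₁/∂w − ∂F₃/∂u = 3*u - 2*v - 5*w^2
(∇×F)₃ = ∂F₂/∂u − ∂F₁/∂v = -15*u^2 - 2*v + 2*w + 5
∇×F = (6*v*w, 3*u - 2*v - 5*w^2, -15*u^2 - 2*v + 2*w + 5)
At (-1, -1, 3): (-18, -46, -2).

(-18, -46, -2)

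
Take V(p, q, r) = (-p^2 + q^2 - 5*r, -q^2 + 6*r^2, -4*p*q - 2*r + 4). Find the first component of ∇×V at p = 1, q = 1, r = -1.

(∇×V)_1 = ∂V₃/∂q − ∂V₂/∂r
= -4*p − (12*r)
= -4*p - 12*r
At (1, 1, -1): 8.

8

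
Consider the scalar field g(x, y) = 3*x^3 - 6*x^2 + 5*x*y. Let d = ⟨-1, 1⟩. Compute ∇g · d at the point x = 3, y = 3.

∂g/∂x = 9*x^2 - 12*x + 5*y
∂g/∂y = 5*x
∇g at (3, 3) = (60, 15)
∇g · d = (60)(-1) + (15)(1) = -45

-45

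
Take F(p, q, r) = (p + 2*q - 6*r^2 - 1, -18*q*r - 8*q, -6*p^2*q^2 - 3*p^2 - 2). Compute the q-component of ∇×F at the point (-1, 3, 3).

(∇×F)_2 = ∂F₁/∂r − ∂F₃/∂p
= -12*r − (-12*p*q^2 - 6*p)
= 12*p*q^2 + 6*p - 12*r
At (-1, 3, 3): -150.

-150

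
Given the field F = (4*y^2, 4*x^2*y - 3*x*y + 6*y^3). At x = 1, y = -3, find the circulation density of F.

9

∂F₂/∂x = 8*x*y - 3*y
∂F₁/∂y = 8*y
Scalar curl = 8*x*y - 11*y
At (1, -3): 9.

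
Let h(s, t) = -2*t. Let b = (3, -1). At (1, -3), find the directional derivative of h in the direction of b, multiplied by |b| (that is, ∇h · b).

∂h/∂s = 0
∂h/∂t = -2
∇h at (1, -3) = (0, -2)
∇h · b = (0)(3) + (-2)(-1) = 2

2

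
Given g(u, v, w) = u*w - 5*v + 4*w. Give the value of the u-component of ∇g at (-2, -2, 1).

1

(∇g)_1 = ∂g/∂u = w
At (-2, -2, 1): 1.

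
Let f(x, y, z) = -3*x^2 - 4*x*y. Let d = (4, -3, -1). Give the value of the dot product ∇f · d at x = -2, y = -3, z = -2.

∂f/∂x = -6*x - 4*y
∂f/∂y = -4*x
∂f/∂z = 0
∇f at (-2, -3, -2) = (24, 8, 0)
∇f · d = (24)(4) + (8)(-3) + (0)(-1) = 72

72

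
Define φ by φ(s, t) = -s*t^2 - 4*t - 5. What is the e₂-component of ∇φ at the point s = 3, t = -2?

8

(∇φ)_2 = ∂φ/∂t = -2*s*t - 4
At (3, -2): 8.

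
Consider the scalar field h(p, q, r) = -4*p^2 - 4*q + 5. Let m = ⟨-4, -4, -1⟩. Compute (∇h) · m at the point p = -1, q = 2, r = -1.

-16

∂h/∂p = -8*p
∂h/∂q = -4
∂h/∂r = 0
∇h at (-1, 2, -1) = (8, -4, 0)
∇h · m = (8)(-4) + (-4)(-4) + (0)(-1) = -16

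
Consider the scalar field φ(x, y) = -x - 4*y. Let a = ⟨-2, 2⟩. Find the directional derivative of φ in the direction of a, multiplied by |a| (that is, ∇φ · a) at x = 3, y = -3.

∂φ/∂x = -1
∂φ/∂y = -4
∇φ at (3, -3) = (-1, -4)
∇φ · a = (-1)(-2) + (-4)(2) = -6

-6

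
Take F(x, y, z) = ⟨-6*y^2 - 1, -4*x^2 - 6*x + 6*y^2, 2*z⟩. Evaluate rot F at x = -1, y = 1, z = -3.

(0, 0, 14)

(∇×F)₁ = ∂F₃/∂y − ∂F₂/∂z = 0
(∇×F)₂ = ∂F₁/∂z − ∂F₃/∂x = 0
(∇×F)₃ = ∂F₂/∂x − ∂F₁/∂y = -8*x + 12*y - 6
∇×F = (0, 0, -8*x + 12*y - 6)
At (-1, 1, -3): (0, 0, 14).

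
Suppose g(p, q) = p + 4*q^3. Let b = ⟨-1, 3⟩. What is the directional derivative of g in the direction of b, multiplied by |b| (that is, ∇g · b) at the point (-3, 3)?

∂g/∂p = 1
∂g/∂q = 12*q^2
∇g at (-3, 3) = (1, 108)
∇g · b = (1)(-1) + (108)(3) = 323

323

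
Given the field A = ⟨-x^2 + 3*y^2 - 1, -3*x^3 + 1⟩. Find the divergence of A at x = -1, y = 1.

2

∂A₁/∂x = -2*x
∂A₂/∂y = 0
∇·A = -2*x
At (-1, 1): 2.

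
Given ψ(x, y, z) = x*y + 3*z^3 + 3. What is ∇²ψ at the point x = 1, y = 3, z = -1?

-18

∂²ψ/∂x² = 0
∂²ψ/∂y² = 0
∂²ψ/∂z² = 18*z
∇²ψ = 18*z
At (1, 3, -1): -18.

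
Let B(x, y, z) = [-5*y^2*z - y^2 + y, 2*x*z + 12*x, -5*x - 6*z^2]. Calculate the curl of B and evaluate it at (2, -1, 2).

(-4, 0, -7)

(∇×B)₁ = ∂B₃/∂y − ∂B₂/∂z = -2*x
(∇×B)₂ = ∂B₁/∂z − ∂B₃/∂x = -5*y^2 + 5
(∇×B)₃ = ∂B₂/∂x − ∂B₁/∂y = 10*y*z + 2*y + 2*z + 11
∇×B = (-2*x, -5*y^2 + 5, 10*y*z + 2*y + 2*z + 11)
At (2, -1, 2): (-4, 0, -7).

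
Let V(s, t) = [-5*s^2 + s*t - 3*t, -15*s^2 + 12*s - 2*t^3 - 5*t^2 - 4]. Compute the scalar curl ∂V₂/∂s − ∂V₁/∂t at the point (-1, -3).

46

∂V₂/∂s = -30*s + 12
∂V₁/∂t = s - 3
Scalar curl = -31*s + 15
At (-1, -3): 46.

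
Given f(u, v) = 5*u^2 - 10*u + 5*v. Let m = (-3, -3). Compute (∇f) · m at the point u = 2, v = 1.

-45

∂f/∂u = 10*u - 10
∂f/∂v = 5
∇f at (2, 1) = (10, 5)
∇f · m = (10)(-3) + (5)(-3) = -45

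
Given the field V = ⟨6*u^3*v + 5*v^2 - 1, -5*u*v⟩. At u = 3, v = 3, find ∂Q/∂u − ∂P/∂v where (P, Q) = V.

∂V₂/∂u = -5*v
∂V₁/∂v = 6*u^3 + 10*v
Scalar curl = -6*u^3 - 15*v
At (3, 3): -207.

-207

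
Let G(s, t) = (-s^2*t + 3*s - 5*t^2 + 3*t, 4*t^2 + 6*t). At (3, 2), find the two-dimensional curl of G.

∂G₂/∂s = 0
∂G₁/∂t = -s^2 - 10*t + 3
Scalar curl = s^2 + 10*t - 3
At (3, 2): 26.

26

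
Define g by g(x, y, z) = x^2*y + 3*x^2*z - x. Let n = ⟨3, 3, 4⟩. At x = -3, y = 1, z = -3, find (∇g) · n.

∂g/∂x = 2*x*y + 6*x*z - 1
∂g/∂y = x^2
∂g/∂z = 3*x^2
∇g at (-3, 1, -3) = (47, 9, 27)
∇g · n = (47)(3) + (9)(3) + (27)(4) = 276

276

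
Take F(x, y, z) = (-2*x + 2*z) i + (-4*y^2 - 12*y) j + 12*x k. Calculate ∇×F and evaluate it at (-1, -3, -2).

(∇×F)₁ = ∂F₃/∂y − ∂F₂/∂z = 0
(∇×F)₂ = ∂F₁/∂z − ∂F₃/∂x = -10
(∇×F)₃ = ∂F₂/∂x − ∂F₁/∂y = 0
∇×F = (0, -10, 0)
At (-1, -3, -2): (0, -10, 0).

(0, -10, 0)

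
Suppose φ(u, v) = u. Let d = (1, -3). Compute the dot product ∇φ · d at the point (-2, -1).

∂φ/∂u = 1
∂φ/∂v = 0
∇φ at (-2, -1) = (1, 0)
∇φ · d = (1)(1) + (0)(-3) = 1

1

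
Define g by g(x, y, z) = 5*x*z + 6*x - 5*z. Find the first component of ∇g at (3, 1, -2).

-4

(∇g)_1 = ∂g/∂x = 5*z + 6
At (3, 1, -2): -4.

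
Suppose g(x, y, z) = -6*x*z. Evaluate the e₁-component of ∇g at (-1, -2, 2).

-12

(∇g)_1 = ∂g/∂x = -6*z
At (-1, -2, 2): -12.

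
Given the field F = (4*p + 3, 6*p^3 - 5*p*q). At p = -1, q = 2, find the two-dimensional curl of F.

8

∂F₂/∂p = 18*p^2 - 5*q
∂F₁/∂q = 0
Scalar curl = 18*p^2 - 5*q
At (-1, 2): 8.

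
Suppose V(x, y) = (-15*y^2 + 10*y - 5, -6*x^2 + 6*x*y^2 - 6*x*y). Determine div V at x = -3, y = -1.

54

∂V₁/∂x = 0
∂V₂/∂y = 12*x*y - 6*x
∇·V = 12*x*y - 6*x
At (-3, -1): 54.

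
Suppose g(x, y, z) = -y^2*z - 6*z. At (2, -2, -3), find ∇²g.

∂²g/∂x² = 0
∂²g/∂y² = -2*z
∂²g/∂z² = 0
∇²g = -2*z
At (2, -2, -3): 6.

6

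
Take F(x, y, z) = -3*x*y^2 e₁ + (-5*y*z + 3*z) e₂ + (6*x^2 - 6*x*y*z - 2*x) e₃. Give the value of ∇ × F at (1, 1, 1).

(∇×F)₁ = ∂F₃/∂y − ∂F₂/∂z = -6*x*z + 5*y - 3
(∇×F)₂ = ∂F₁/∂z − ∂F₃/∂x = -12*x + 6*y*z + 2
(∇×F)₃ = ∂F₂/∂x − ∂F₁/∂y = 6*x*y
∇×F = (-6*x*z + 5*y - 3, -12*x + 6*y*z + 2, 6*x*y)
At (1, 1, 1): (-4, -4, 6).

(-4, -4, 6)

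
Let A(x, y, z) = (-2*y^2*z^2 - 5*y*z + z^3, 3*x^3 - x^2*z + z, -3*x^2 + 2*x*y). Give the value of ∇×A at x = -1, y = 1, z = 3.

(∇×A)₁ = ∂A₃/∂y − ∂A₂/∂z = x^2 + 2*x - 1
(∇×A)₂ = ∂A₁/∂z − ∂A₃/∂x = 6*x - 4*y^2*z - 7*y + 3*z^2
(∇×A)₃ = ∂A₂/∂x − ∂A₁/∂y = 9*x^2 - 2*x*z + 4*y*z^2 + 5*z
∇×A = (x^2 + 2*x - 1, 6*x - 4*y^2*z - 7*y + 3*z^2, 9*x^2 - 2*x*z + 4*y*z^2 + 5*z)
At (-1, 1, 3): (-2, 2, 66).

(-2, 2, 66)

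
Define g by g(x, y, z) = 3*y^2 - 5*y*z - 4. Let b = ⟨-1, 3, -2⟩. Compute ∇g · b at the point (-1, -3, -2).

-54

∂g/∂x = 0
∂g/∂y = 6*y - 5*z
∂g/∂z = -5*y
∇g at (-1, -3, -2) = (0, -8, 15)
∇g · b = (0)(-1) + (-8)(3) + (15)(-2) = -54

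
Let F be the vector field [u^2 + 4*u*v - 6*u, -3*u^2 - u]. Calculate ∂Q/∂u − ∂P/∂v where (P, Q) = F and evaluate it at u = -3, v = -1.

∂F₂/∂u = -6*u - 1
∂F₁/∂v = 4*u
Scalar curl = -10*u - 1
At (-3, -1): 29.

29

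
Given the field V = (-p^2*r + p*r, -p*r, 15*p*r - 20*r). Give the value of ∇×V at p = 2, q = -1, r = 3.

(∇×V)₁ = ∂V₃/∂q − ∂V₂/∂r = p
(∇×V)₂ = ∂V₁/∂r − ∂V₃/∂p = -p^2 + p - 15*r
(∇×V)₃ = ∂V₂/∂p − ∂V₁/∂q = -r
∇×V = (p, -p^2 + p - 15*r, -r)
At (2, -1, 3): (2, -47, -3).

(2, -47, -3)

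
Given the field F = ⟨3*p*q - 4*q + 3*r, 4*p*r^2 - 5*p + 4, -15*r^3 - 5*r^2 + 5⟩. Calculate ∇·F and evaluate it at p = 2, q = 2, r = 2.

-194

∂F₁/∂p = 3*q
∂F₂/∂q = 0
∂F₃/∂r = -45*r^2 - 10*r
∇·F = 3*q - 45*r^2 - 10*r
At (2, 2, 2): -194.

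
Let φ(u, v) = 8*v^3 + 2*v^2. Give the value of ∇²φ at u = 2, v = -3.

∂²φ/∂u² = 0
∂²φ/∂v² = 4*(12*v + 1)
∇²φ = 48*v + 4
At (2, -3): -140.

-140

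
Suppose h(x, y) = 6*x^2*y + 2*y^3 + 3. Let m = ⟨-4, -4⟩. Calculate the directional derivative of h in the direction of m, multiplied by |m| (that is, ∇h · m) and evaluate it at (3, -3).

0

∂h/∂x = 12*x*y
∂h/∂y = 6*x^2 + 6*y^2
∇h at (3, -3) = (-108, 108)
∇h · m = (-108)(-4) + (108)(-4) = 0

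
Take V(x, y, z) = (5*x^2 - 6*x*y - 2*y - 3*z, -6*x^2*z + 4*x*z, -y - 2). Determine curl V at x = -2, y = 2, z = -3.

(∇×V)₁ = ∂V₃/∂y − ∂V₂/∂z = 6*x^2 - 4*x - 1
(∇×V)₂ = ∂V₁/∂z − ∂V₃/∂x = -3
(∇×V)₃ = ∂V₂/∂x − ∂V₁/∂y = -12*x*z + 6*x + 4*z + 2
∇×V = (6*x^2 - 4*x - 1, -3, -12*x*z + 6*x + 4*z + 2)
At (-2, 2, -3): (31, -3, -94).

(31, -3, -94)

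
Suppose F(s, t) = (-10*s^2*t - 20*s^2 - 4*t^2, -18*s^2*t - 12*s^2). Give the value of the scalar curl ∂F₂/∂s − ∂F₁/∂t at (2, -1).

∂F₂/∂s = -36*s*t - 24*s
∂F₁/∂t = -10*s^2 - 8*t
Scalar curl = 10*s^2 - 36*s*t - 24*s + 8*t
At (2, -1): 56.

56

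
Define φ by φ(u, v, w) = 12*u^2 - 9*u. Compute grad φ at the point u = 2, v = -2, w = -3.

∂φ/∂u = 24*u - 9
∂φ/∂v = 0
∂φ/∂w = 0
∇φ = (24*u - 9, 0, 0)
At (2, -2, -3): (39, 0, 0).

(39, 0, 0)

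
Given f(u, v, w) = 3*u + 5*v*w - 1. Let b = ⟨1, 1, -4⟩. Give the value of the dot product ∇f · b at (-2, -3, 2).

∂f/∂u = 3
∂f/∂v = 5*w
∂f/∂w = 5*v
∇f at (-2, -3, 2) = (3, 10, -15)
∇f · b = (3)(1) + (10)(1) + (-15)(-4) = 73

73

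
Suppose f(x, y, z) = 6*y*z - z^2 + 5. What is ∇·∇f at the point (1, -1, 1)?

-2

∂²f/∂x² = 0
∂²f/∂y² = 0
∂²f/∂z² = -2
∇²f = -2
At (1, -1, 1): -2.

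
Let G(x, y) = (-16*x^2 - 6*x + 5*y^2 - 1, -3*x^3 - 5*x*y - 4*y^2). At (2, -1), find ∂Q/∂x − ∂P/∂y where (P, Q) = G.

∂G₂/∂x = -9*x^2 - 5*y
∂G₁/∂y = 10*y
Scalar curl = -9*x^2 - 15*y
At (2, -1): -21.

-21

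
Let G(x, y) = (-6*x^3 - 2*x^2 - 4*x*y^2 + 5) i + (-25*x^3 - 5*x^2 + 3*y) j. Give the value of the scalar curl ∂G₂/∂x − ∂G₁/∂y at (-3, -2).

-597

∂G₂/∂x = -75*x^2 - 10*x
∂G₁/∂y = -8*x*y
Scalar curl = -75*x^2 + 8*x*y - 10*x
At (-3, -2): -597.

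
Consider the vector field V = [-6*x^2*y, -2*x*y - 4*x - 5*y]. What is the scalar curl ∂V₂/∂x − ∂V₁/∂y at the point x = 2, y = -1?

∂V₂/∂x = -2*y - 4
∂V₁/∂y = -6*x^2
Scalar curl = 6*x^2 - 2*y - 4
At (2, -1): 22.

22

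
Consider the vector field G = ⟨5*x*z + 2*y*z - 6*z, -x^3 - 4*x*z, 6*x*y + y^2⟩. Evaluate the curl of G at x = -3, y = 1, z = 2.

(-28, -25, -39)

(∇×G)₁ = ∂G₃/∂y − ∂G₂/∂z = 10*x + 2*y
(∇×G)₂ = ∂G₁/∂z − ∂G₃/∂x = 5*x - 4*y - 6
(∇×G)₃ = ∂G₂/∂x − ∂G₁/∂y = -3*x^2 - 6*z
∇×G = (10*x + 2*y, 5*x - 4*y - 6, -3*x^2 - 6*z)
At (-3, 1, 2): (-28, -25, -39).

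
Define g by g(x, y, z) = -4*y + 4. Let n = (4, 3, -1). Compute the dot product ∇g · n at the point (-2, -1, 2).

-12

∂g/∂x = 0
∂g/∂y = -4
∂g/∂z = 0
∇g at (-2, -1, 2) = (0, -4, 0)
∇g · n = (0)(4) + (-4)(3) + (0)(-1) = -12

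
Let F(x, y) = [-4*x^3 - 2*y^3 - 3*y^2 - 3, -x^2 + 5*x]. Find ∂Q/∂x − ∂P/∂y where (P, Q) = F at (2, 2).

37

∂F₂/∂x = -2*x + 5
∂F₁/∂y = -6*y^2 - 6*y
Scalar curl = -2*x + 6*y^2 + 6*y + 5
At (2, 2): 37.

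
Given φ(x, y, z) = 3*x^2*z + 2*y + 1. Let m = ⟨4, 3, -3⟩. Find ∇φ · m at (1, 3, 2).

45

∂φ/∂x = 6*x*z
∂φ/∂y = 2
∂φ/∂z = 3*x^2
∇φ at (1, 3, 2) = (12, 2, 3)
∇φ · m = (12)(4) + (2)(3) + (3)(-3) = 45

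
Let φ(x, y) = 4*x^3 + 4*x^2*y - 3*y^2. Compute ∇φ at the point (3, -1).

(84, 42)

∂φ/∂x = 12*x^2 + 8*x*y
∂φ/∂y = 4*x^2 - 6*y
∇φ = (12*x^2 + 8*x*y, 4*x^2 - 6*y)
At (3, -1): (84, 42).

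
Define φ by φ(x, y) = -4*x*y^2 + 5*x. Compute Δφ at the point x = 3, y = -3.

∂²φ/∂x² = 0
∂²φ/∂y² = -8*x
∇²φ = -8*x
At (3, -3): -24.

-24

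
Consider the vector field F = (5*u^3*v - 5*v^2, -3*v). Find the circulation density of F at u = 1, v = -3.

∂F₂/∂u = 0
∂F₁/∂v = 5*u^3 - 10*v
Scalar curl = -5*u^3 + 10*v
At (1, -3): -35.

-35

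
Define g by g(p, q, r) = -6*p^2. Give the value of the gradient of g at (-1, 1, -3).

∂g/∂p = -12*p
∂g/∂q = 0
∂g/∂r = 0
∇g = (-12*p, 0, 0)
At (-1, 1, -3): (12, 0, 0).

(12, 0, 0)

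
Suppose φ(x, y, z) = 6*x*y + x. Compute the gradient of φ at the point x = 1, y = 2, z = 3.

(13, 6, 0)

∂φ/∂x = 6*y + 1
∂φ/∂y = 6*x
∂φ/∂z = 0
∇φ = (6*y + 1, 6*x, 0)
At (1, 2, 3): (13, 6, 0).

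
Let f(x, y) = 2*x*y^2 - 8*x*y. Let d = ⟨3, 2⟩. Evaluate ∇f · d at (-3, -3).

∂f/∂x = 2*y^2 - 8*y
∂f/∂y = 4*x*y - 8*x
∇f at (-3, -3) = (42, 60)
∇f · d = (42)(3) + (60)(2) = 246

246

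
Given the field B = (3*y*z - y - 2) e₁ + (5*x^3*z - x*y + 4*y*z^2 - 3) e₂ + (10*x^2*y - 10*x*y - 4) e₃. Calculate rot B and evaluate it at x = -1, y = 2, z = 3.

(-23, 66, 35)

(∇×B)₁ = ∂B₃/∂y − ∂B₂/∂z = -5*x^3 + 10*x^2 - 10*x - 8*y*z
(∇×B)₂ = ∂B₁/∂z − ∂B₃/∂x = -20*x*y + 13*y
(∇×B)₃ = ∂B₂/∂x − ∂B₁/∂y = 15*x^2*z - y - 3*z + 1
∇×B = (-5*x^3 + 10*x^2 - 10*x - 8*y*z, -20*x*y + 13*y, 15*x^2*z - y - 3*z + 1)
At (-1, 2, 3): (-23, 66, 35).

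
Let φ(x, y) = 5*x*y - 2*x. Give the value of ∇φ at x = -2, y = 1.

(3, -10)

∂φ/∂x = 5*y - 2
∂φ/∂y = 5*x
∇φ = (5*y - 2, 5*x)
At (-2, 1): (3, -10).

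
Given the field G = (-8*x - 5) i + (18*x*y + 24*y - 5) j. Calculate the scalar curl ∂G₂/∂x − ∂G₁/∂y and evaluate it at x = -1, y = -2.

∂G₂/∂x = 18*y
∂G₁/∂y = 0
Scalar curl = 18*y
At (-1, -2): -36.

-36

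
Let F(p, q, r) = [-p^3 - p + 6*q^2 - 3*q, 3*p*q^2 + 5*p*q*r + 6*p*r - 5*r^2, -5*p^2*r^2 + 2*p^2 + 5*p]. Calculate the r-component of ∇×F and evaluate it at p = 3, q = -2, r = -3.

(∇×F)_3 = ∂F₂/∂p − ∂F₁/∂q
= 3*q^2 + 5*q*r + 6*r − (12*q - 3)
= 3*q^2 + 5*q*r - 12*q + 6*r + 3
At (3, -2, -3): 51.

51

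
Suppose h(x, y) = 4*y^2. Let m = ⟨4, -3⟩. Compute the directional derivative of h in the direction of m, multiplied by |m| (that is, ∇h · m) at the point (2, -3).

∂h/∂x = 0
∂h/∂y = 8*y
∇h at (2, -3) = (0, -24)
∇h · m = (0)(4) + (-24)(-3) = 72

72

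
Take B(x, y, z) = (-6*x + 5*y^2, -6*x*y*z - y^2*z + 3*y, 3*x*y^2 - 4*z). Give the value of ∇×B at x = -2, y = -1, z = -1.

(∇×B)₁ = ∂B₃/∂y − ∂B₂/∂z = 12*x*y + y^2
(∇×B)₂ = ∂B₁/∂z − ∂B₃/∂x = -3*y^2
(∇×B)₃ = ∂B₂/∂x − ∂B₁/∂y = -6*y*z - 10*y
∇×B = (12*x*y + y^2, -3*y^2, -6*y*z - 10*y)
At (-2, -1, -1): (25, -3, 4).

(25, -3, 4)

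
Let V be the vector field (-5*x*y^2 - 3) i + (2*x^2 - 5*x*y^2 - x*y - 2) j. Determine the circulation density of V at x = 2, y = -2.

∂V₂/∂x = 4*x - 5*y^2 - y
∂V₁/∂y = -10*x*y
Scalar curl = 10*x*y + 4*x - 5*y^2 - y
At (2, -2): -50.

-50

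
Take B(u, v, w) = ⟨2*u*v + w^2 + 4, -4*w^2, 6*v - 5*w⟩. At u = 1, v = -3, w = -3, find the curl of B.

(-18, -6, -2)

(∇×B)₁ = ∂B₃/∂v − ∂B₂/∂w = 8*w + 6
(∇×B)₂ = ∂B₁/∂w − ∂B₃/∂u = 2*w
(∇×B)₃ = ∂B₂/∂u − ∂B₁/∂v = -2*u
∇×B = (8*w + 6, 2*w, -2*u)
At (1, -3, -3): (-18, -6, -2).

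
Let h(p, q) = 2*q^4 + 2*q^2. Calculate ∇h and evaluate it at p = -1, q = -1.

(0, -12)

∂h/∂p = 0
∂h/∂q = 8*q^3 + 4*q
∇h = (0, 8*q^3 + 4*q)
At (-1, -1): (0, -12).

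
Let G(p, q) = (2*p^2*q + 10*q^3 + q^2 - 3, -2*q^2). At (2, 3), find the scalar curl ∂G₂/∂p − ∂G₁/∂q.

∂G₂/∂p = 0
∂G₁/∂q = 2*p^2 + 30*q^2 + 2*q
Scalar curl = -2*p^2 - 30*q^2 - 2*q
At (2, 3): -284.

-284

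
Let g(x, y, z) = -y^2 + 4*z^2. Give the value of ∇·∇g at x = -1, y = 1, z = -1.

6

∂²g/∂x² = 0
∂²g/∂y² = -2
∂²g/∂z² = 8
∇²g = 6
At (-1, 1, -1): 6.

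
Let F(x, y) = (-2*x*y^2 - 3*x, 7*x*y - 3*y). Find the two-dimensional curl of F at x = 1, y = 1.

∂F₂/∂x = 7*y
∂F₁/∂y = -4*x*y
Scalar curl = 4*x*y + 7*y
At (1, 1): 11.

11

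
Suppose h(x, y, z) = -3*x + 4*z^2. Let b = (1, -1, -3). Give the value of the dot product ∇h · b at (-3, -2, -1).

∂h/∂x = -3
∂h/∂y = 0
∂h/∂z = 8*z
∇h at (-3, -2, -1) = (-3, 0, -8)
∇h · b = (-3)(1) + (0)(-1) + (-8)(-3) = 21

21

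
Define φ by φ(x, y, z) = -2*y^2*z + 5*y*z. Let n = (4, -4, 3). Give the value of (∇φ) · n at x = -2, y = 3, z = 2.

∂φ/∂x = 0
∂φ/∂y = -4*y*z + 5*z
∂φ/∂z = -2*y^2 + 5*y
∇φ at (-2, 3, 2) = (0, -14, -3)
∇φ · n = (0)(4) + (-14)(-4) + (-3)(3) = 47

47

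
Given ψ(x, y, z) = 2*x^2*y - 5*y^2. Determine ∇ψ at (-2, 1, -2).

∂ψ/∂x = 4*x*y
∂ψ/∂y = 2*x^2 - 10*y
∂ψ/∂z = 0
∇ψ = (4*x*y, 2*x^2 - 10*y, 0)
At (-2, 1, -2): (-8, -2, 0).

(-8, -2, 0)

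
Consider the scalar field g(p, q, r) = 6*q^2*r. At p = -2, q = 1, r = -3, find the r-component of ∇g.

(∇g)_3 = ∂g/∂r = 6*q^2
At (-2, 1, -3): 6.

6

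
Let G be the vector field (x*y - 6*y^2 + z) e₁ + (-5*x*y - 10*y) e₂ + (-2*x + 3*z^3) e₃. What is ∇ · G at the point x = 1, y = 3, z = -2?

24

∂G₁/∂x = y
∂G₂/∂y = -5*x - 10
∂G₃/∂z = 9*z^2
∇·G = -5*x + y + 9*z^2 - 10
At (1, 3, -2): 24.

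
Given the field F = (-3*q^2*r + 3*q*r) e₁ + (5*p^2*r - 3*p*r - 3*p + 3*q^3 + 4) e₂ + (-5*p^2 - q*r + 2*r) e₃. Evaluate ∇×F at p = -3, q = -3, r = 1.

(-55, -66, -57)

(∇×F)₁ = ∂F₃/∂q − ∂F₂/∂r = -5*p^2 + 3*p - r
(∇×F)₂ = ∂F₁/∂r − ∂F₃/∂p = 10*p - 3*q^2 + 3*q
(∇×F)₃ = ∂F₂/∂p − ∂F₁/∂q = 10*p*r + 6*q*r - 6*r - 3
∇×F = (-5*p^2 + 3*p - r, 10*p - 3*q^2 + 3*q, 10*p*r + 6*q*r - 6*r - 3)
At (-3, -3, 1): (-55, -66, -57).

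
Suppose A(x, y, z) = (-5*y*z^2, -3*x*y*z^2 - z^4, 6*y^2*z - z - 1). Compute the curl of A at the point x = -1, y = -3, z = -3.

(-54, -90, 126)

(∇×A)₁ = ∂A₃/∂y − ∂A₂/∂z = 6*x*y*z + 12*y*z + 4*z^3
(∇×A)₂ = ∂A₁/∂z − ∂A₃/∂x = -10*y*z
(∇×A)₃ = ∂A₂/∂x − ∂A₁/∂y = -3*y*z^2 + 5*z^2
∇×A = (6*x*y*z + 12*y*z + 4*z^3, -10*y*z, -3*y*z^2 + 5*z^2)
At (-1, -3, -3): (-54, -90, 126).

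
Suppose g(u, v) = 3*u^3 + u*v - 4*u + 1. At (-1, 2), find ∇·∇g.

-18

∂²g/∂u² = 18*u
∂²g/∂v² = 0
∇²g = 18*u
At (-1, 2): -18.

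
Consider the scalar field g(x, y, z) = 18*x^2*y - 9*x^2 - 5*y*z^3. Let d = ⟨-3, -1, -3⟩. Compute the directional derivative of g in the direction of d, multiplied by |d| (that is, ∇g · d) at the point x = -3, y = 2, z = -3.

999

∂g/∂x = 36*x*y - 18*x
∂g/∂y = 18*x^2 - 5*z^3
∂g/∂z = -15*y*z^2
∇g at (-3, 2, -3) = (-162, 297, -270)
∇g · d = (-162)(-3) + (297)(-1) + (-270)(-3) = 999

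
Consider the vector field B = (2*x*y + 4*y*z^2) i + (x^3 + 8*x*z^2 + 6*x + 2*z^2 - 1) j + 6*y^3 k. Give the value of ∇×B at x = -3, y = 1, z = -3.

(-114, -24, 75)

(∇×B)₁ = ∂B₃/∂y − ∂B₂/∂z = -16*x*z + 18*y^2 - 4*z
(∇×B)₂ = ∂B₁/∂z − ∂B₃/∂x = 8*y*z
(∇×B)₃ = ∂B₂/∂x − ∂B₁/∂y = 3*x^2 - 2*x + 4*z^2 + 6
∇×B = (-16*x*z + 18*y^2 - 4*z, 8*y*z, 3*x^2 - 2*x + 4*z^2 + 6)
At (-3, 1, -3): (-114, -24, 75).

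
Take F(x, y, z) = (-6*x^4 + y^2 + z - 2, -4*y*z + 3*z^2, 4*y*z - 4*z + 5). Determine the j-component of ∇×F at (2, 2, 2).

(∇×F)_2 = ∂F₁/∂z − ∂F₃/∂x
= 1 − (0)
= 1
At (2, 2, 2): 1.

1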